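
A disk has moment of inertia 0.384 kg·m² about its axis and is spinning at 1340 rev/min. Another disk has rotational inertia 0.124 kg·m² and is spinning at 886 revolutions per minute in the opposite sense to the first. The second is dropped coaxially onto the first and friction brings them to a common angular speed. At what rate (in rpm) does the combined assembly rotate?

|ω_f| ≈ 797 rpm

No external torque acts about the common axis, so total angular momentum is conserved.
Taking A's sense as positive: L = (0.3840)(1340) − (0.1240)(886) = 404.7 kg·m²·rpm.
Combined I = 0.3840 + 0.1240 = 0.5080 kg·m².
ω_f = L / I = 404.7 / 0.5080 = 796.6 rpm.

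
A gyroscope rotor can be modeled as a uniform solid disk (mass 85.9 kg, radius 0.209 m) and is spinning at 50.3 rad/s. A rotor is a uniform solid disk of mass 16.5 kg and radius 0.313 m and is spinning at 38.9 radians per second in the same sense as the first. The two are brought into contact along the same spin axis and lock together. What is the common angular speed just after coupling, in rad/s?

No external torque acts about the common axis, so total angular momentum is conserved.
Moments of inertia: I_A = ½(85.9)(0.209)² = 1.876 kg·m²; I_B = ½(16.5)(0.313)² = 0.8082 kg·m².
Taking A's sense as positive: L = (1.876)(50.3) + (0.8082)(38.9) = 125.8 kg·m²·rad/s.
Combined I = 1.876 + 0.8082 = 2.684 kg·m².
ω_f = L / I = 125.8 / 2.684 = 46.87 rad/s.

|ω_f| ≈ 46.9 rad/s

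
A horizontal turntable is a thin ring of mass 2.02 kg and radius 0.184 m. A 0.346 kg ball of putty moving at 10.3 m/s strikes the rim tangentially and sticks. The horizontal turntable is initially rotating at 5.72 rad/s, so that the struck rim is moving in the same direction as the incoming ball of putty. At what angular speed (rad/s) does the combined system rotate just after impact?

The axle reaction passes through the axle and exerts no torque about it; angular momentum about the axle is conserved through the impact.
I_p = (2.02)(0.184)² = 0.06839 kg·m². Taking the sense of the ball of putty's angular momentum as positive, L_{ball} = m v R = (0.346)(10.3)(0.184) = 0.6557 kg·m²/s.
L_i = +I_p ω_p + m v R = +(0.06839)(5.72) + 0.6557 = 1.047 kg·m²/s.
After sticking, I_f = I_p + m R² = 0.06839 + (0.346)(0.184)² = 0.08010 kg·m².
ω_f = L_i / I_f = 1.047 / 0.08010 = 13.07 rad/s.

|ω_f| ≈ 13.1 rad/s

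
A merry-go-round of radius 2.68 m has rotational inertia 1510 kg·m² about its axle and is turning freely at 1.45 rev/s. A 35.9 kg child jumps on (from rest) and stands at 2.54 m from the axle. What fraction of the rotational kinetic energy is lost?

fraction ≈ 0.133

No external torque acts about the axle; L_before = L_after.
Added inertia Σmr² = (35.9)(2.54)² = 231.6 kg·m²; I_f = 1510 + 231.6 = 1742 kg·m².
ω_f = I_p ω_i / I_f = (1510)(1.45) / 1742 = 1.257 rev/s.
KE_i = ½(1510)(9.111 rad/s)² = 62670 J; KE_f = ½(1742)(7.899)² = 54330 J.
Fraction lost = 0.1330.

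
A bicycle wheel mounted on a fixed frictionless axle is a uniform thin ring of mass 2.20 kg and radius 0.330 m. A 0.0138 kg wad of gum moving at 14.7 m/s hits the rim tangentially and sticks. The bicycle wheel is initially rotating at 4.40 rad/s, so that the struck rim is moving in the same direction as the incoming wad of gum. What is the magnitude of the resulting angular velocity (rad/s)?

|ω_f| ≈ 4.65 rad/s

The axle reaction passes through the axle and exerts no torque about it; angular momentum about the axle is conserved through the impact.
I_p = (2.20)(0.330)² = 0.2396 kg·m². Taking the sense of the wad of gum's angular momentum as positive, L_{wad} = m v R = (0.0138)(14.7)(0.330) = 0.06694 kg·m²/s.
L_i = +I_p ω_p + m v R = +(0.2396)(4.40) + 0.06694 = 1.121 kg·m²/s.
After sticking, I_f = I_p + m R² = 0.2396 + (0.0138)(0.330)² = 0.2411 kg·m².
ω_f = L_i / I_f = 1.121 / 0.2411 = 4.650 rad/s.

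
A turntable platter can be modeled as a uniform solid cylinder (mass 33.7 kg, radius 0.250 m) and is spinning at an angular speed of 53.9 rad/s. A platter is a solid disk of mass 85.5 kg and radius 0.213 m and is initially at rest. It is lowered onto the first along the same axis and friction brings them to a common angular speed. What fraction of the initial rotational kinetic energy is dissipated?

fraction ≈ 0.648

No external torque acts about the common axis, so total angular momentum is conserved.
Moments of inertia: I_A = ½(33.7)(0.250)² = 1.053 kg·m²; I_B = ½(85.5)(0.213)² = 1.940 kg·m².
Taking A's sense as positive: L = (1.053)(53.9) = 56.76 kg·m²·rad/s.
Combined I = 1.053 + 1.940 = 2.993 kg·m².
ω_f = L / I = 56.76 / 2.993 = 18.97 rad/s.
KE_i = ½ΣIω² = 1530 J; KE_f = ½(2.993)(18.97)² = 538.3 J.
Fraction dissipated = (KE_i − KE_f)/KE_i = 0.6481.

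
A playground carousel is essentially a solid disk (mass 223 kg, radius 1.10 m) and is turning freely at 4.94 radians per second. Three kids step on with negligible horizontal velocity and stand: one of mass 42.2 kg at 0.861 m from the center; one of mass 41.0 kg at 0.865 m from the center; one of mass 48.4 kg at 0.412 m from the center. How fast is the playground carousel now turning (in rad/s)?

The added mass arrives with no angular momentum about the center, and any external torque about the center is negligible, so the system's angular momentum is conserved.
I_p = ½(223)(1.10)² = 134.9 kg·m².
Added inertia Σmr² = (42.2)(0.861)² + (41.0)(0.865)² + (48.4)(0.412)² = 70.18 kg·m²; I_f = 134.9 + 70.18 = 205.1 kg·m².
ω_f = I_p ω_i / I_f = (134.9)(4.94) / 205.1 = 3.250 rad/s.

ω_f ≈ 3.25 rad/s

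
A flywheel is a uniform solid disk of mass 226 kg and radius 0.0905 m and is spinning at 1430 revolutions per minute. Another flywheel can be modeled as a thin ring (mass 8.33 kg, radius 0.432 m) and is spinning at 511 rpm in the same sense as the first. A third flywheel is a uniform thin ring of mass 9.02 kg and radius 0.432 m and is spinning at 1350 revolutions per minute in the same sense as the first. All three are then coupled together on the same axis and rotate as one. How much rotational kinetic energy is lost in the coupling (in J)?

No external torque acts about the common axis, so total angular momentum is conserved.
Moments of inertia: I_A = ½(226)(0.0905)² = 0.9255 kg·m²; I_B = (8.33)(0.432)² = 1.555 kg·m²; I_C = (9.02)(0.432)² = 1.683 kg·m².
Taking A's sense as positive: L = (0.9255)(1430) + (1.555)(511) + (1.683)(1350) = 4390 kg·m²·rpm.
Combined I = 0.9255 + 1.555 + 1.683 = 4.163 kg·m².
ω_f = L / I = 4390 / 4.163 = 1055 rpm.
KE_i = ½ΣIω² = 29420 J; KE_f = ½(4.163)(110.4)² = 25390 J.

ΔKE lost ≈ 4040 J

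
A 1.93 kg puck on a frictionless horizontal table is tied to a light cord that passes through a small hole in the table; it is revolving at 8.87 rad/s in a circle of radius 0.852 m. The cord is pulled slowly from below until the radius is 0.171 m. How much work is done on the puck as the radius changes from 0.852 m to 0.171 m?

No torque about the axis ⇒ m r₁² ω₁ = m r₂² ω₂.
ω₂ = ω₁ (r₁/r₂)² = (8.87)(0.852/0.171)² = 220.2 rad/s.
W = ΔKE = ½m(v₂² − v₁²) = 1313 J.

W ≈ 1310 J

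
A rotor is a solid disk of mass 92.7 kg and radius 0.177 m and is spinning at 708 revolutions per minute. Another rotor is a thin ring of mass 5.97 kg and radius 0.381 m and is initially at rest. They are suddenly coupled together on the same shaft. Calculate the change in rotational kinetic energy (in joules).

ΔKE ≈ -1490 J

No external torque acts about the common axis, so total angular momentum is conserved.
Moments of inertia: I_A = ½(92.7)(0.177)² = 1.452 kg·m²; I_B = (5.97)(0.381)² = 0.8666 kg·m².
Taking A's sense as positive: L = (1.452)(708) = 1028 kg·m²·rpm.
Combined I = 1.452 + 0.8666 = 2.319 kg·m².
ω_f = L / I = 1028 / 2.319 = 443.4 rpm.
KE_i = ½ΣIω² = 3991 J; KE_f = ½(2.319)(46.43)² = 2499 J.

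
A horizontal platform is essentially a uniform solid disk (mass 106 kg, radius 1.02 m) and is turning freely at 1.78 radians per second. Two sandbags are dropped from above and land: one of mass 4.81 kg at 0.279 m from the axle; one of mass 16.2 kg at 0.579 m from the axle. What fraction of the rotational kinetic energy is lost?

The added mass arrives with no angular momentum about the axle, and any external torque about the axle is negligible, so the system's angular momentum is conserved.
I_p = ½(106)(1.02)² = 55.14 kg·m².
Added inertia Σmr² = (4.81)(0.279)² + (16.2)(0.579)² = 5.805 kg·m²; I_f = 55.14 + 5.805 = 60.95 kg·m².
ω_f = I_p ω_i / I_f = (55.14)(1.78) / 60.95 = 1.610 rad/s.
KE_i = ½(55.14)(1.780 rad/s)² = 87.35 J; KE_f = ½(60.95)(1.610)² = 79.03 J.
Fraction lost = 0.09525.

fraction ≈ 0.0953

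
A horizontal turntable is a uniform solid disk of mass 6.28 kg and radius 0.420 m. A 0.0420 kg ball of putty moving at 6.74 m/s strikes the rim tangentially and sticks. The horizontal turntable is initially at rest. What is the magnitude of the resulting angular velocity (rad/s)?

|ω_f| ≈ 0.212 rad/s

About the axle the impulsive forces during the collision are internal, so angular momentum about that axis is conserved.
I_p = ½(6.28)(0.420)² = 0.5539 kg·m². Taking the sense of the ball of putty's angular momentum as positive, L_{ball} = m v R = (0.0420)(6.74)(0.420) = 0.1189 kg·m²/s.
L_i = 0 + 0.1189 = 0.1189 kg·m²/s.
After sticking, I_f = I_p + m R² = 0.5539 + (0.0420)(0.420)² = 0.5613 kg·m².
ω_f = L_i / I_f = 0.1189 / 0.5613 = 0.2118 rad/s.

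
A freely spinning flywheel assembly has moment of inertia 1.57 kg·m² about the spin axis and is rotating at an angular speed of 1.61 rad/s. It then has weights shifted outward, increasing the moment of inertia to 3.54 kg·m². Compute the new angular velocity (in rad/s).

ω₂ ≈ 0.714 rad/s

No external torque acts about the spin axis, so angular momentum is conserved.
ω₂ = I₁ω₁ / I₂ = (1.570)(1.61 rad/s) / (3.540) = 0.7140 rad/s.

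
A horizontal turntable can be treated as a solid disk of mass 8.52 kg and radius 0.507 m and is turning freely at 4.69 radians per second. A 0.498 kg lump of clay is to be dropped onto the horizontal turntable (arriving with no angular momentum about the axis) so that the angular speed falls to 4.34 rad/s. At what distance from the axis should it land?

No external torque acts about the axis; L_before = L_after.
I_p = ½(8.52)(0.507)² = 1.095 kg·m².
I_p ω_i = (I_p + m r²) ω_f ⇒ m r² = I_p(ω_i/ω_f − 1) = 1.095(4.69/4.34 − 1) = 0.08831 kg·m².
r = √(0.08831/0.498) = 0.4211 m.

r ≈ 0.421 m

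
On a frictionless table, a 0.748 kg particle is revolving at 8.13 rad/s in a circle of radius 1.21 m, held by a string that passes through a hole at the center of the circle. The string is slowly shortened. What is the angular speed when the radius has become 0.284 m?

The constraining force is radial, so m r² ω about the center is conserved.
ω₂ = ω₁ (r₁/r₂)² = (8.13)(1.21/0.284)² = 147.6 rad/s.

ω₂ ≈ 148 rad/s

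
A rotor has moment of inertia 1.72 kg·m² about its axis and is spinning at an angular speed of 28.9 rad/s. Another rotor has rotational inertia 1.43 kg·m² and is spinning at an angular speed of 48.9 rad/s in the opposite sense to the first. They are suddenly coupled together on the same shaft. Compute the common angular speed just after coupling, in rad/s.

|ω_f| ≈ 6.42 rad/s

No external torque acts about the common axis, so total angular momentum is conserved.
Taking A's sense as positive: L = (1.720)(28.9) − (1.430)(48.9) = -20.22 kg·m²·rad/s.
Combined I = 1.720 + 1.430 = 3.150 kg·m².
ω_f = L / I = -20.22 / 3.150 = -6.419 rad/s.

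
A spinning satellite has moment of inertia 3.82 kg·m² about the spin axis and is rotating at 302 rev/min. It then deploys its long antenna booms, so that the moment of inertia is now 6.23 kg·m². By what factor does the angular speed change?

ω₂/ω₁ ≈ 0.613

Angular momentum about the spin axis is conserved since the torque about it is zero.
ω₂/ω₁ = I₁/I₂ = 3.820 / 6.230 = 0.6132.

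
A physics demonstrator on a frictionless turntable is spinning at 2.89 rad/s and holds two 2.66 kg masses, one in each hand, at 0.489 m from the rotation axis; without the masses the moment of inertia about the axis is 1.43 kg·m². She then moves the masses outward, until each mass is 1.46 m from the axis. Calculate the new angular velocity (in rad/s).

ω₂ ≈ 0.612 rad/s

With no external torque about the axis, L is conserved: I₁ω₁ = I₂ω₂.
I₁ = 1.43 + 2(2.66)(0.489)² = 2.702 kg·m²; I₂ = 1.43 + 2(2.66)(1.46)² = 12.77 kg·m².
ω₂ = I₁ω₁ / I₂ = (2.702)(2.89 rad/s) / (12.77) = 0.6115 rad/s.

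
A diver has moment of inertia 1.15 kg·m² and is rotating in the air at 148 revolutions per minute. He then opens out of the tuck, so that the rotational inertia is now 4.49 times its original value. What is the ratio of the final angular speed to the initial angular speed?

ω₂/ω₁ ≈ 0.223

No external torque acts about the spin axis, so angular momentum is conserved.
I₂ = 4.49 × 1.15 = 5.163 kg·m².
ω₂/ω₁ = I₁/I₂ = 1.150 / 5.163 = 0.2227.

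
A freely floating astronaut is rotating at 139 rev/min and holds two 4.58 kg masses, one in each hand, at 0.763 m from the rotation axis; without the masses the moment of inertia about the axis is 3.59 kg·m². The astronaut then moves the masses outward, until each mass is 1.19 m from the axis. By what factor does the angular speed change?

Angular momentum about the spin axis is conserved since the torque about it is zero.
I₁ = 3.59 + 2(4.58)(0.763)² = 8.923 kg·m²; I₂ = 3.59 + 2(4.58)(1.19)² = 16.56 kg·m².
ω₂/ω₁ = I₁/I₂ = 8.923 / 16.56 = 0.5388.

ω₂/ω₁ ≈ 0.539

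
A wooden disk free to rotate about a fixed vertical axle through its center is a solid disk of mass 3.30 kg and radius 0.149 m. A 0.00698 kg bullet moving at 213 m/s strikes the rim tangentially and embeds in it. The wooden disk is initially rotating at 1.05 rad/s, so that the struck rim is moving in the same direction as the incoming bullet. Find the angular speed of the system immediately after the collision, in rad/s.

About the axle the impulsive forces during the collision are internal, so angular momentum about that axis is conserved.
I_p = ½(3.30)(0.149)² = 0.03663 kg·m². Taking the sense of the bullet's angular momentum as positive, L_{bullet} = m v R = (0.00698)(213)(0.149) = 0.2215 kg·m²/s.
L_i = +I_p ω_p + m v R = +(0.03663)(1.05) + 0.2215 = 0.2600 kg·m²/s.
After sticking, I_f = I_p + m R² = 0.03663 + (0.00698)(0.149)² = 0.03679 kg·m².
ω_f = L_i / I_f = 0.2600 / 0.03679 = 7.067 rad/s.

|ω_f| ≈ 7.07 rad/s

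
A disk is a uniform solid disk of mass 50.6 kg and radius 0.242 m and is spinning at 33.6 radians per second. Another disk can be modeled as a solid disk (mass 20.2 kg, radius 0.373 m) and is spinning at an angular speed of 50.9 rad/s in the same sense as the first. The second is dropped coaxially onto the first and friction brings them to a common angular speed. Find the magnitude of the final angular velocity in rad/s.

|ω_f| ≈ 42.0 rad/s

The coupling torques are internal; angular momentum about the shared axis is conserved.
Moments of inertia: I_A = ½(50.6)(0.242)² = 1.482 kg·m²; I_B = ½(20.2)(0.373)² = 1.405 kg·m².
Taking A's sense as positive: L = (1.482)(33.6) + (1.405)(50.9) = 121.3 kg·m²·rad/s.
Combined I = 1.482 + 1.405 = 2.887 kg·m².
ω_f = L / I = 121.3 / 2.887 = 42.02 rad/s.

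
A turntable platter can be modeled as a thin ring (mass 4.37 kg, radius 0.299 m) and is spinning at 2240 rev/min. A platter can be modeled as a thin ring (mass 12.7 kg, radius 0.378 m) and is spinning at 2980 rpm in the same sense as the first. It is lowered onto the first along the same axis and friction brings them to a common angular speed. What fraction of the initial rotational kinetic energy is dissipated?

fraction ≈ 0.00974

No external torque acts about the common axis, so total angular momentum is conserved.
Moments of inertia: I_A = (4.37)(0.299)² = 0.3907 kg·m²; I_B = (12.7)(0.378)² = 1.815 kg·m².
Taking A's sense as positive: L = (0.3907)(2240) + (1.815)(2980) = 6283 kg·m²·rpm.
Combined I = 0.3907 + 1.815 = 2.205 kg·m².
ω_f = L / I = 6283 / 2.205 = 2849 rpm.
KE_i = ½ΣIω² = 99110 J; KE_f = ½(2.205)(298.3)² = 98140 J.
Fraction dissipated = (KE_i − KE_f)/KE_i = 0.009739.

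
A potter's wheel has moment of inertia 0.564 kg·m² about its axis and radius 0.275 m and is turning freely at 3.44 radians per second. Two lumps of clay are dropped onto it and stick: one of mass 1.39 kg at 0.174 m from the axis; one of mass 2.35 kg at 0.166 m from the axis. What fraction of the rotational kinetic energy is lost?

The added mass arrives with no angular momentum about the axis, and any external torque about the axis is negligible, so the system's angular momentum is conserved.
Added inertia Σmr² = (1.39)(0.174)² + (2.35)(0.166)² = 0.1068 kg·m²; I_f = 0.5640 + 0.1068 = 0.6708 kg·m².
ω_f = I_p ω_i / I_f = (0.5640)(3.44) / 0.6708 = 2.892 rad/s.
KE_i = ½(0.5640)(3.440 rad/s)² = 3.337 J; KE_f = ½(0.6708)(2.892)² = 2.806 J.
Fraction lost = 0.1593.

fraction ≈ 0.159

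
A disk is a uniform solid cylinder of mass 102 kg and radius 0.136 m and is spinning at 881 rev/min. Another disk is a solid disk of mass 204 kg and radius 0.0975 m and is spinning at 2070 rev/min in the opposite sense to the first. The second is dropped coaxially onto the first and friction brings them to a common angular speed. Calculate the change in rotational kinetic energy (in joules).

ΔKE ≈ -22800 J

The coupling torques are internal; angular momentum about the shared axis is conserved.
Moments of inertia: I_A = ½(102)(0.136)² = 0.9433 kg·m²; I_B = ½(204)(0.0975)² = 0.9696 kg·m².
Taking A's sense as positive: L = (0.9433)(881) − (0.9696)(2070) = -1176 kg·m²·rpm.
Combined I = 0.9433 + 0.9696 = 1.913 kg·m².
ω_f = L / I = -1176 / 1.913 = -614.8 rpm.
KE_i = ½ΣIω² = 26800 J; KE_f = ½(1.913)(64.38)² = 3965 J.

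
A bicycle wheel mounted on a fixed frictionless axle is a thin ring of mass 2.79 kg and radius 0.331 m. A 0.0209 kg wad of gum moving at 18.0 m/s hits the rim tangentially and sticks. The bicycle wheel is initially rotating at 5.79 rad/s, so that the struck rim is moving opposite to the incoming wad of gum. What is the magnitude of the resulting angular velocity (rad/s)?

About the axle the impulsive forces during the collision are internal, so angular momentum about that axis is conserved.
I_p = (2.79)(0.331)² = 0.3057 kg·m². Taking the sense of the wad of gum's angular momentum as positive, L_{wad} = m v R = (0.0209)(18.0)(0.331) = 0.1245 kg·m²/s.
L_i = −I_p ω_p + m v R = −(0.3057)(5.79) + 0.1245 = -1.645 kg·m²/s.
After sticking, I_f = I_p + m R² = 0.3057 + (0.0209)(0.331)² = 0.3080 kg·m².
ω_f = L_i / I_f = -1.645 / 0.3080 = -5.343 rad/s.

|ω_f| ≈ 5.34 rad/s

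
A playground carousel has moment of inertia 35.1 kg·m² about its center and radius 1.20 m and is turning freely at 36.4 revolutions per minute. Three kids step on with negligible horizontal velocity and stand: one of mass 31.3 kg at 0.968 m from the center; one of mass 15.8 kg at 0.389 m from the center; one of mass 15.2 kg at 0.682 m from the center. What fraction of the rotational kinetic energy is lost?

fraction ≈ 0.525

The added mass arrives with no angular momentum about the center, and any external torque about the center is negligible, so the system's angular momentum is conserved.
Added inertia Σmr² = (31.3)(0.968)² + (15.8)(0.389)² + (15.2)(0.682)² = 38.79 kg·m²; I_f = 35.10 + 38.79 = 73.89 kg·m².
ω_f = I_p ω_i / I_f = (35.10)(36.4) / 73.89 = 17.29 rpm.
KE_i = ½(35.10)(3.812 rad/s)² = 255.0 J; KE_f = ½(73.89)(1.811)² = 121.1 J.
Fraction lost = 0.5250.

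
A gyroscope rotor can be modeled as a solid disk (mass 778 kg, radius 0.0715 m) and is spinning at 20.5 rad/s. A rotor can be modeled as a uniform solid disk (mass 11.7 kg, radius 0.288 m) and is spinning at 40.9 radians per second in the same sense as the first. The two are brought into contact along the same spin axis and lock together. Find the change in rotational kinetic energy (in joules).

The coupling torques are internal; angular momentum about the shared axis is conserved.
Moments of inertia: I_A = ½(778)(0.0715)² = 1.989 kg·m²; I_B = ½(11.7)(0.288)² = 0.4852 kg·m².
Taking A's sense as positive: L = (1.989)(20.5) + (0.4852)(40.9) = 60.61 kg·m²·rad/s.
Combined I = 1.989 + 0.4852 = 2.474 kg·m².
ω_f = L / I = 60.61 / 2.474 = 24.50 rad/s.
KE_i = ½ΣIω² = 823.7 J; KE_f = ½(2.474)(24.50)² = 742.5 J.

ΔKE ≈ -81.2 J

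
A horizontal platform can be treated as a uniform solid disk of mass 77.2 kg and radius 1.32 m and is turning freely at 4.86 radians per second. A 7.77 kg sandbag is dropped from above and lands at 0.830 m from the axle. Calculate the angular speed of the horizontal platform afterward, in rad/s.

No external torque acts about the axle; L_before = L_after.
I_p = ½(77.2)(1.32)² = 67.26 kg·m².
Added inertia Σmr² = (7.77)(0.830)² = 5.353 kg·m²; I_f = 67.26 + 5.353 = 72.61 kg·m².
ω_f = I_p ω_i / I_f = (67.26)(4.86) / 72.61 = 4.502 rad/s.

ω_f ≈ 4.50 rad/s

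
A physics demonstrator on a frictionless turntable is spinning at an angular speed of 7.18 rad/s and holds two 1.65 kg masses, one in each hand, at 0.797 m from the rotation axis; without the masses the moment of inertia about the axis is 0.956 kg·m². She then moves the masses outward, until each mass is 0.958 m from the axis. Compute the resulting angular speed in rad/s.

No external torque acts about the spin axis, so angular momentum is conserved.
I₁ = 0.956 + 2(1.65)(0.797)² = 3.052 kg·m²; I₂ = 0.956 + 2(1.65)(0.958)² = 3.985 kg·m².
ω₂ = I₁ω₁ / I₂ = (3.052)(7.18 rad/s) / (3.985) = 5.500 rad/s.

ω₂ ≈ 5.50 rad/s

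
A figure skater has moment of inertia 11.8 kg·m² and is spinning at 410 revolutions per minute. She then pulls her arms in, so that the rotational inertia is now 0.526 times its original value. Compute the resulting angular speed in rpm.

With no external torque about the axis, L is conserved: I₁ω₁ = I₂ω₂.
I₂ = 0.526 × 11.8 = 6.207 kg·m².
ω₂ = I₁ω₁ / I₂ = (11.80)(410 rpm) / (6.207) = 779.5 rpm.

ω₂ ≈ 779 rpm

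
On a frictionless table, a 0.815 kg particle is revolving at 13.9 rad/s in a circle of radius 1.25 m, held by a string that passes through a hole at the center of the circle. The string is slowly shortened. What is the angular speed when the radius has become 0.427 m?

No torque about the axis ⇒ m r₁² ω₁ = m r₂² ω₂.
ω₂ = ω₁ (r₁/r₂)² = (13.9)(1.25/0.427)² = 119.1 rad/s.

ω₂ ≈ 119 rad/s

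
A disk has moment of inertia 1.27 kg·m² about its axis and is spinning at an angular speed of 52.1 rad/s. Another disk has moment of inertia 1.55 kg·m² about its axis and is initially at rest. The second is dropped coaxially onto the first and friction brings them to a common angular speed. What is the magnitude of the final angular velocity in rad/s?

|ω_f| ≈ 23.5 rad/s

The coupling torques are internal; angular momentum about the shared axis is conserved.
Taking A's sense as positive: L = (1.270)(52.1) = 66.17 kg·m²·rad/s.
Combined I = 1.270 + 1.550 = 2.820 kg·m².
ω_f = L / I = 66.17 / 2.820 = 23.46 rad/s.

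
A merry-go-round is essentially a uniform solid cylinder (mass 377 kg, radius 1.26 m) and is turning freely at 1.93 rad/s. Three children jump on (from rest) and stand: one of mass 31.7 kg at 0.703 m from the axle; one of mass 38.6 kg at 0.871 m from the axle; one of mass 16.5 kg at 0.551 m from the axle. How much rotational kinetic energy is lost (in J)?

No external torque acts about the axle; L_before = L_after.
I_p = ½(377)(1.26)² = 299.3 kg·m².
Added inertia Σmr² = (31.7)(0.703)² + (38.6)(0.871)² + (16.5)(0.551)² = 49.96 kg·m²; I_f = 299.3 + 49.96 = 349.2 kg·m².
ω_f = I_p ω_i / I_f = (299.3)(1.93) / 349.2 = 1.654 rad/s.
KE_i = ½(299.3)(1.930 rad/s)² = 557.4 J; KE_f = ½(349.2)(1.654)² = 477.6 J.

energy lost ≈ 79.7 J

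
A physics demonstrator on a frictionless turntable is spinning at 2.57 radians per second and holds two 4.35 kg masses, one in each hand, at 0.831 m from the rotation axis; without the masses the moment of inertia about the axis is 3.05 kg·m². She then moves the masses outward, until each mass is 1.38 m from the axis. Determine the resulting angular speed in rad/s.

With no external torque about the axis, L is conserved: I₁ω₁ = I₂ω₂.
I₁ = 3.05 + 2(4.35)(0.831)² = 9.058 kg·m²; I₂ = 3.05 + 2(4.35)(1.38)² = 19.62 kg·m².
ω₂ = I₁ω₁ / I₂ = (9.058)(2.57 rad/s) / (19.62) = 1.187 rad/s.

ω₂ ≈ 1.19 rad/s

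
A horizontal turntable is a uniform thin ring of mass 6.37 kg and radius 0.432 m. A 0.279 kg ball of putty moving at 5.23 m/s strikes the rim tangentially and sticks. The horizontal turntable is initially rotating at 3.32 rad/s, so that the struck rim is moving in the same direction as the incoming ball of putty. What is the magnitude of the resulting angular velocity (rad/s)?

|ω_f| ≈ 3.69 rad/s

The axle reaction passes through the axle and exerts no torque about it; angular momentum about the axle is conserved through the impact.
I_p = (6.37)(0.432)² = 1.189 kg·m². Taking the sense of the ball of putty's angular momentum as positive, L_{ball} = m v R = (0.279)(5.23)(0.432) = 0.6304 kg·m²/s.
L_i = +I_p ω_p + m v R = +(1.189)(3.32) + 0.6304 = 4.577 kg·m²/s.
After sticking, I_f = I_p + m R² = 1.189 + (0.279)(0.432)² = 1.241 kg·m².
ω_f = L_i / I_f = 4.577 / 1.241 = 3.689 rad/s.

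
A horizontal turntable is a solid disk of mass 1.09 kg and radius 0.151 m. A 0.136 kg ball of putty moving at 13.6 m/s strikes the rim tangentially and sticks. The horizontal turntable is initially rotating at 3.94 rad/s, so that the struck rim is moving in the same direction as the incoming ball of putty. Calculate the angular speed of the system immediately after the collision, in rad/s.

About the axle the impulsive forces during the collision are internal, so angular momentum about that axis is conserved.
I_p = ½(1.09)(0.151)² = 0.01243 kg·m². Taking the sense of the ball of putty's angular momentum as positive, L_{ball} = m v R = (0.136)(13.6)(0.151) = 0.2793 kg·m²/s.
L_i = +I_p ω_p + m v R = +(0.01243)(3.94) + 0.2793 = 0.3283 kg·m²/s.
After sticking, I_f = I_p + m R² = 0.01243 + (0.136)(0.151)² = 0.01553 kg·m².
ω_f = L_i / I_f = 0.3283 / 0.01553 = 21.14 rad/s.

|ω_f| ≈ 21.1 rad/s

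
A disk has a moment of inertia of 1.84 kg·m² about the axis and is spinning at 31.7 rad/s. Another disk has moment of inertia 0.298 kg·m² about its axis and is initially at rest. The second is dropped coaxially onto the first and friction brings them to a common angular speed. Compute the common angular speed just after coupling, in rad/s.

|ω_f| ≈ 27.3 rad/s

The coupling torques are internal; angular momentum about the shared axis is conserved.
Taking A's sense as positive: L = (1.840)(31.7) = 58.33 kg·m²·rad/s.
Combined I = 1.840 + 0.2980 = 2.138 kg·m².
ω_f = L / I = 58.33 / 2.138 = 27.28 rad/s.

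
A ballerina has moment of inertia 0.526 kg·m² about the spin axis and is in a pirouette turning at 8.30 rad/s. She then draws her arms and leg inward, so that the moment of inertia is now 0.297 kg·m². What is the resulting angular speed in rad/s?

ω₂ ≈ 14.7 rad/s

No external torque acts about the spin axis, so angular momentum is conserved.
ω₂ = I₁ω₁ / I₂ = (0.5260)(8.30 rad/s) / (0.2970) = 14.70 rad/s.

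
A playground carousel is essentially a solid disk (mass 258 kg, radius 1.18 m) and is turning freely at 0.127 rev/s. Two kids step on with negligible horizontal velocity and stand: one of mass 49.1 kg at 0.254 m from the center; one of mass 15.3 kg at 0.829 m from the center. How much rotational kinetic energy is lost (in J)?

No external torque acts about the center; L_before = L_after.
I_p = ½(258)(1.18)² = 179.6 kg·m².
Added inertia Σmr² = (49.1)(0.254)² + (15.3)(0.829)² = 13.68 kg·m²; I_f = 179.6 + 13.68 = 193.3 kg·m².
ω_f = I_p ω_i / I_f = (179.6)(0.127) / 193.3 = 0.1180 rev/s.
KE_i = ½(179.6)(0.7980 rad/s)² = 57.19 J; KE_f = ½(193.3)(0.7415)² = 53.14 J.

energy lost ≈ 4.05 J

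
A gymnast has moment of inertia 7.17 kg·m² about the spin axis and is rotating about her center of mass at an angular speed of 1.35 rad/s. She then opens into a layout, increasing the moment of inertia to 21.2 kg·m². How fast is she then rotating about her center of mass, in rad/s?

Angular momentum about the spin axis is conserved since the torque about it is zero.
ω₂ = I₁ω₁ / I₂ = (7.170)(1.35 rad/s) / (21.20) = 0.4566 rad/s.

ω₂ ≈ 0.457 rad/s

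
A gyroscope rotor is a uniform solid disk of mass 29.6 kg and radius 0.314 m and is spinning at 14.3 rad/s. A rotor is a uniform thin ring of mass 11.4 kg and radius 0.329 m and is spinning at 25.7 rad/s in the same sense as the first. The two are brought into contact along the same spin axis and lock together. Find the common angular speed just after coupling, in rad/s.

|ω_f| ≈ 19.5 rad/s

The coupling torques are internal; angular momentum about the shared axis is conserved.
Moments of inertia: I_A = ½(29.6)(0.314)² = 1.459 kg·m²; I_B = (11.4)(0.329)² = 1.234 kg·m².
Taking A's sense as positive: L = (1.459)(14.3) + (1.234)(25.7) = 52.58 kg·m²·rad/s.
Combined I = 1.459 + 1.234 = 2.693 kg·m².
ω_f = L / I = 52.58 / 2.693 = 19.52 rad/s.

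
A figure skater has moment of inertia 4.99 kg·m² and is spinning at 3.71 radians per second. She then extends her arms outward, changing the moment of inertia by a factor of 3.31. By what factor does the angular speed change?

No external torque acts about the spin axis, so angular momentum is conserved.
I₂ = 3.31 × 4.99 = 16.52 kg·m².
ω₂/ω₁ = I₁/I₂ = 4.990 / 16.52 = 0.3021.

ω₂/ω₁ ≈ 0.302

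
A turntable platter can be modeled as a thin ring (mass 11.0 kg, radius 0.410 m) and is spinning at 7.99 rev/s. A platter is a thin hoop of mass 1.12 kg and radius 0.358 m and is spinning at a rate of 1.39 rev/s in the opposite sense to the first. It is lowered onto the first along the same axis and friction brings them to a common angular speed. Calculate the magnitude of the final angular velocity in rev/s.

|ω_f| ≈ 7.31 rev/s

No external torque acts about the common axis, so total angular momentum is conserved.
Moments of inertia: I_A = (11.0)(0.410)² = 1.849 kg·m²; I_B = (1.12)(0.358)² = 0.1435 kg·m².
Taking A's sense as positive: L = (1.849)(7.99) − (0.1435)(1.39) = 14.57 kg·m²·rev/s.
Combined I = 1.849 + 0.1435 = 1.993 kg·m².
ω_f = L / I = 14.57 / 1.993 = 7.314 rev/s.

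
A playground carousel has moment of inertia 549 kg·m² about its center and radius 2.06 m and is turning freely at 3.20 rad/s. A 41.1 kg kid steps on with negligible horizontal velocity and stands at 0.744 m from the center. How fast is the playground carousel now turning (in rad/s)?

ω_f ≈ 3.07 rad/s

The added mass arrives with no angular momentum about the center, and any external torque about the center is negligible, so the system's angular momentum is conserved.
Added inertia Σmr² = (41.1)(0.744)² = 22.75 kg·m²; I_f = 549.0 + 22.75 = 571.8 kg·m².
ω_f = I_p ω_i / I_f = (549.0)(3.20) / 571.8 = 3.073 rad/s.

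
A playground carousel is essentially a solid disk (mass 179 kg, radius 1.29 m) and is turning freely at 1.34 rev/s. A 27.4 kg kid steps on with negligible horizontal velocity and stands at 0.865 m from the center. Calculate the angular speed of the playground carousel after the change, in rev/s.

The added mass arrives with no angular momentum about the center, and any external torque about the center is negligible, so the system's angular momentum is conserved.
I_p = ½(179)(1.29)² = 148.9 kg·m².
Added inertia Σmr² = (27.4)(0.865)² = 20.50 kg·m²; I_f = 148.9 + 20.50 = 169.4 kg·m².
ω_f = I_p ω_i / I_f = (148.9)(1.34) / 169.4 = 1.178 rev/s.

ω_f ≈ 1.18 rev/s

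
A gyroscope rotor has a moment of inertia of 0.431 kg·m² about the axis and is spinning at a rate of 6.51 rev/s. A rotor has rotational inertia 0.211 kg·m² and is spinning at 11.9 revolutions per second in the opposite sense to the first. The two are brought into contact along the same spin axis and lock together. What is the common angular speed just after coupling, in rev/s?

|ω_f| ≈ 0.459 rev/s

No external torque acts about the common axis, so total angular momentum is conserved.
Taking A's sense as positive: L = (0.4310)(6.51) − (0.2110)(11.9) = 0.2949 kg·m²·rev/s.
Combined I = 0.4310 + 0.2110 = 0.6420 kg·m².
ω_f = L / I = 0.2949 / 0.6420 = 0.4594 rev/s.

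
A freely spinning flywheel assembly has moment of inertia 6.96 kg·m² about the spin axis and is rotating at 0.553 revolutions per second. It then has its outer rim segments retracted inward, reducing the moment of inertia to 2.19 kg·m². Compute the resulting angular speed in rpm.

No external torque acts about the spin axis, so angular momentum is conserved.
ω₂ = I₁ω₁ / I₂ = (6.960)(0.553 rev/s) / (2.190) = 1.757 rev/s = 105.4 rpm.

ω₂ ≈ 105 rpm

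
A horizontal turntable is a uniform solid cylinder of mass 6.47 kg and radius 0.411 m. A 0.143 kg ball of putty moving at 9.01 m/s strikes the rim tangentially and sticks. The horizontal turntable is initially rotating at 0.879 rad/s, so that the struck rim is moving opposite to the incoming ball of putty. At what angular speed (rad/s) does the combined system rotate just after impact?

|ω_f| ≈ 0.0862 rad/s

The axle reaction passes through the axle and exerts no torque about it; angular momentum about the axle is conserved through the impact.
I_p = ½(6.47)(0.411)² = 0.5465 kg·m². Taking the sense of the ball of putty's angular momentum as positive, L_{ball} = m v R = (0.143)(9.01)(0.411) = 0.5295 kg·m²/s.
L_i = −I_p ω_p + m v R = −(0.5465)(0.879) + 0.5295 = 0.04921 kg·m²/s.
After sticking, I_f = I_p + m R² = 0.5465 + (0.143)(0.411)² = 0.5706 kg·m².
ω_f = L_i / I_f = 0.04921 / 0.5706 = 0.08623 rad/s.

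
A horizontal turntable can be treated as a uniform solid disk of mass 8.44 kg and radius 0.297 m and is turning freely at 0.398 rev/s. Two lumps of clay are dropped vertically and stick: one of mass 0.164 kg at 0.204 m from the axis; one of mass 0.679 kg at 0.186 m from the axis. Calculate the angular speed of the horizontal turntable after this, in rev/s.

ω_f ≈ 0.368 rev/s

The added mass arrives with no angular momentum about the axis, and any external torque about the axis is negligible, so the system's angular momentum is conserved.
I_p = ½(8.44)(0.297)² = 0.3722 kg·m².
Added inertia Σmr² = (0.164)(0.204)² + (0.679)(0.186)² = 0.03032 kg·m²; I_f = 0.3722 + 0.03032 = 0.4026 kg·m².
ω_f = I_p ω_i / I_f = (0.3722)(0.398) / 0.4026 = 0.3680 rev/s.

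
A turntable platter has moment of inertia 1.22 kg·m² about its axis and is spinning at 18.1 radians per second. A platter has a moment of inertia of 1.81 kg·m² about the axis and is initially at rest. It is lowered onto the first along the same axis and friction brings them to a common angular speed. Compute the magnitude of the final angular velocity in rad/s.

|ω_f| ≈ 7.29 rad/s

No external torque acts about the common axis, so total angular momentum is conserved.
Taking A's sense as positive: L = (1.220)(18.1) = 22.08 kg·m²·rad/s.
Combined I = 1.220 + 1.810 = 3.030 kg·m².
ω_f = L / I = 22.08 / 3.030 = 7.288 rad/s.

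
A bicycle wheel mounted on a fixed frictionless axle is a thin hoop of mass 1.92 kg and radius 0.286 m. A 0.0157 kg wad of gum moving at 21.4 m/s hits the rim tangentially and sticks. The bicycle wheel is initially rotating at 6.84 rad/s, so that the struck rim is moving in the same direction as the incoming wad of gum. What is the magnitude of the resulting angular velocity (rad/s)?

About the axle the impulsive forces during the collision are internal, so angular momentum about that axis is conserved.
I_p = (1.92)(0.286)² = 0.1570 kg·m². Taking the sense of the wad of gum's angular momentum as positive, L_{wad} = m v R = (0.0157)(21.4)(0.286) = 0.09609 kg·m²/s.
L_i = +I_p ω_p + m v R = +(0.1570)(6.84) + 0.09609 = 1.170 kg·m²/s.
After sticking, I_f = I_p + m R² = 0.1570 + (0.0157)(0.286)² = 0.1583 kg·m².
ω_f = L_i / I_f = 1.170 / 0.1583 = 7.391 rad/s.

|ω_f| ≈ 7.39 rad/s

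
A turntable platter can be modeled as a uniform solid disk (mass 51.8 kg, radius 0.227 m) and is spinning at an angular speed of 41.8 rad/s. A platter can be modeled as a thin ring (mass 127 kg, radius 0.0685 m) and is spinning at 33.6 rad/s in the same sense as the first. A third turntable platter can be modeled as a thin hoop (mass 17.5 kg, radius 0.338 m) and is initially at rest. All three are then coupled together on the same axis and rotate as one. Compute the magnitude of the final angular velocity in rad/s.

The coupling torques are internal; angular momentum about the shared axis is conserved.
Moments of inertia: I_A = ½(51.8)(0.227)² = 1.335 kg·m²; I_B = (127)(0.0685)² = 0.5959 kg·m²; I_C = (17.5)(0.338)² = 1.999 kg·m².
Taking A's sense as positive: L = (1.335)(41.8) + (0.5959)(33.6) = 75.81 kg·m²·rad/s.
Combined I = 1.335 + 0.5959 + 1.999 = 3.930 kg·m².
ω_f = L / I = 75.81 / 3.930 = 19.29 rad/s.

|ω_f| ≈ 19.3 rad/s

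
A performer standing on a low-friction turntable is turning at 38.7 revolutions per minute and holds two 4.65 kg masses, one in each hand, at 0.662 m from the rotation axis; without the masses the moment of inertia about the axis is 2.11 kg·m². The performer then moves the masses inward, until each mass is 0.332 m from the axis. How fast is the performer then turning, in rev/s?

No external torque acts about the spin axis, so angular momentum is conserved.
I₁ = 2.11 + 2(4.65)(0.662)² = 6.186 kg·m²; I₂ = 2.11 + 2(4.65)(0.332)² = 3.135 kg·m².
ω₂ = I₁ω₁ / I₂ = (6.186)(38.7 rpm) / (3.135) = 76.36 rpm = 1.273 rev/s.

ω₂ ≈ 1.27 rev/s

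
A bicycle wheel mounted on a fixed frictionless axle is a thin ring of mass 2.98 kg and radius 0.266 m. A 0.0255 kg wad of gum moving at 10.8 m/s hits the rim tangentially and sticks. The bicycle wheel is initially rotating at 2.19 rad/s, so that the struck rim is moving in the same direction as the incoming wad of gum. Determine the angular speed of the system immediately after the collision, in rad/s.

|ω_f| ≈ 2.52 rad/s

About the axle the impulsive forces during the collision are internal, so angular momentum about that axis is conserved.
I_p = (2.98)(0.266)² = 0.2109 kg·m². Taking the sense of the wad of gum's angular momentum as positive, L_{wad} = m v R = (0.0255)(10.8)(0.266) = 0.07326 kg·m²/s.
L_i = +I_p ω_p + m v R = +(0.2109)(2.19) + 0.07326 = 0.5350 kg·m²/s.
After sticking, I_f = I_p + m R² = 0.2109 + (0.0255)(0.266)² = 0.2127 kg·m².
ω_f = L_i / I_f = 0.5350 / 0.2127 = 2.516 rad/s.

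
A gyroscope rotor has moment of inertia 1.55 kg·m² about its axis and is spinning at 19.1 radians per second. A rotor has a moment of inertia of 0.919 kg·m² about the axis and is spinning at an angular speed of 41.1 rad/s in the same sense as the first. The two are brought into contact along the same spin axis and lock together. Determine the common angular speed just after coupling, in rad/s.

No external torque acts about the common axis, so total angular momentum is conserved.
Taking A's sense as positive: L = (1.550)(19.1) + (0.9190)(41.1) = 67.38 kg·m²·rad/s.
Combined I = 1.550 + 0.9190 = 2.469 kg·m².
ω_f = L / I = 67.38 / 2.469 = 27.29 rad/s.

|ω_f| ≈ 27.3 rad/s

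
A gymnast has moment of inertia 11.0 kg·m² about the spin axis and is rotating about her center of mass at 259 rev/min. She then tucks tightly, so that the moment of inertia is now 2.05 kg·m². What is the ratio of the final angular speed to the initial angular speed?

No external torque acts about the spin axis, so angular momentum is conserved.
ω₂/ω₁ = I₁/I₂ = 11.00 / 2.050 = 5.366.

ω₂/ω₁ ≈ 5.37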